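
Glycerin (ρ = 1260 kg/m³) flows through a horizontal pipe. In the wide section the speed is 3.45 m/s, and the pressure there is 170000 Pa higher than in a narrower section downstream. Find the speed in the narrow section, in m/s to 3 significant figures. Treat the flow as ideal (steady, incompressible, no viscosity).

16.8 m/s

With h₁ = h₂, rearranging Bernoulli gives v₂ = √(v₁² + 2ΔP/ρ).
v₂ = √(3.45² + 2·170000/1260) = √(11.9 + 270) = 16.8 m/s.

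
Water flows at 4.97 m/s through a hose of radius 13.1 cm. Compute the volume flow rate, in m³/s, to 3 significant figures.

Q ≈ 0.268 m³/s

Q = A·v = 0.0539 m² × 4.97 m/s = 0.268 m³/s.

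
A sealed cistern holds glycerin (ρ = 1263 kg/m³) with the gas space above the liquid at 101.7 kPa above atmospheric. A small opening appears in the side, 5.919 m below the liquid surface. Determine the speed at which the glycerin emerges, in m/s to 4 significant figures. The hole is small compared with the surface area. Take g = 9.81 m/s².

v = 16.65 m/s

Take point 1 at the surface (v₁ ≈ 0) and point 2 at the hole (at atmospheric pressure). Bernoulli: P₁ + ρg h = P_atm + ½ρv₂².
With P₁ − P_atm = 101700 Pa, v₂ = √(2gh + 2ΔP/ρ) = √(2·9.81·5.919 + 2·101700/1263) = 16.65 m/s.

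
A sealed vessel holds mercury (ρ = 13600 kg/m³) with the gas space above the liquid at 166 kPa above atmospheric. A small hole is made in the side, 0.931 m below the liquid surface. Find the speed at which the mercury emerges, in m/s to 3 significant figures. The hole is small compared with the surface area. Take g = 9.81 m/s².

Take point 1 at the surface (v₁ ≈ 0) and point 2 at the hole (at atmospheric pressure). Bernoulli: P₁ + ρg h = P_atm + ½ρv₂².
With P₁ − P_atm = 166000 Pa, v₂ = √(2gh + 2ΔP/ρ) = √(2·9.81·0.931 + 2·166000/13600) = 6.53 m/s.

v ≈ 6.53 m/s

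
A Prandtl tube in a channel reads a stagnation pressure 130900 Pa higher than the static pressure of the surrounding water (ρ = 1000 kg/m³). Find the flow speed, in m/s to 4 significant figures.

16.18 m/s

The dynamic pressure equals the rise in static pressure at the stagnation point: ΔP = ½ρv².
v = √(2ΔP/ρ) = √(2·130900/1000) = 16.18 m/s.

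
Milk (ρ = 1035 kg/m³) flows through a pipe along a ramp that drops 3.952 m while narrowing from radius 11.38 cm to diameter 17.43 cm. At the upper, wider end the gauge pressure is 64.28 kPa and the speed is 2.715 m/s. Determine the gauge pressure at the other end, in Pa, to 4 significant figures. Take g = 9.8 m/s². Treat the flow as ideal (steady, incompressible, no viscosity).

P₂ = 97090 Pa

Continuity gives A₁v₁ = A₂v₂, so v₂ = (406.9 cm²)/(238.6 cm²) × 2.715 m/s = 4.629 m/s.
Energy conservation along the streamline gives P₂ = P₁ − ½ρ(v₂² − v₁²) − ρg(h₂ − h₁).
P₂ = 64280 + ½·1035·(2.715² − 4.629²) − 1035·9.8·(−3.952) = 64280 + (-7276) − (-40090) = 97090 Pa.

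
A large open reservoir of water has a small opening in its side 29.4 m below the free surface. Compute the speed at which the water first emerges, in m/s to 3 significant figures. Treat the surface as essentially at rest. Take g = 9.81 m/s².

v ≈ 24.0 m/s

Bernoulli from surface to hole (P equal, v_surface ≈ 0): v = √(2gh) = √(2×9.81×29.4) = 24.0 m/s.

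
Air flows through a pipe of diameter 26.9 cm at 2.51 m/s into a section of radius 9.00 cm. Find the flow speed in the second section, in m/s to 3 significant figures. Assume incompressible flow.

5.61 m/s

The volume flow rate is constant, so v₂ = (A₁/A₂)v₁ = (568/254)·2.51 = 5.61 m/s.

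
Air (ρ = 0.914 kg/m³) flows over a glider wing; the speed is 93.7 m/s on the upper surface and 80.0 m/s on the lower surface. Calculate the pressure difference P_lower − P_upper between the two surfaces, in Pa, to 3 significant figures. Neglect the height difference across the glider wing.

ΔP ≈ 1090 Pa

With negligible Δh, P + ½ρv² is constant, so P_low − P_up = ½ρ(v_up² − v_low²).
ΔP = ½·0.914·(93.7² − 80.0²) = 1090 Pa.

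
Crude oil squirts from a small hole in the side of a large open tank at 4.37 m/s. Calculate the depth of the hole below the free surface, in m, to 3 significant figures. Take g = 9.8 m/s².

h = 0.974 m

Inverting v = √(2gh) gives h = v² / 2g.
h = 4.37²/(2·9.8) = 19.1/19.60 = 0.974 m.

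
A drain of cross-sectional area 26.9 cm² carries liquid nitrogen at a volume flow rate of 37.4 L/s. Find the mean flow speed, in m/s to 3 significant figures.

v = 13.9 m/s

Q = 37.4 L/s = 0.0374 m³/s.
v = Q/A = 0.0374 / 0.00269 = 13.9 m/s.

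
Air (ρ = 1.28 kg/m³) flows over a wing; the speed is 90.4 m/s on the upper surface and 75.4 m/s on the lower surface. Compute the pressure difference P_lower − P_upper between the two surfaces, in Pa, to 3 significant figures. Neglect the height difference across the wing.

ΔP ≈ 1590 Pa

Bernoulli (same height): P_lower − P_upper = ½ρ(v_upper² − v_lower²).
ΔP = ½·1.28·(90.4² − 75.4²) = 1590 Pa.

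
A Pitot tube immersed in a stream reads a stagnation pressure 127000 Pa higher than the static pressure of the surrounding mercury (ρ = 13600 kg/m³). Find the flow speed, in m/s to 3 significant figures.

Bernoulli between the free stream and the stagnation point: ½ρv² = P_stag − P_static.
v = √(2ΔP/ρ) = √(2·127000/13600) = 4.32 m/s.

v ≈ 4.32 m/s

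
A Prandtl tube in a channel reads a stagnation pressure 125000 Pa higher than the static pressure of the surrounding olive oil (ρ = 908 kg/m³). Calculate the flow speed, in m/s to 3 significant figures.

v ≈ 16.6 m/s

The dynamic pressure equals the rise in static pressure at the stagnation point: ΔP = ½ρv².
v = √(2ΔP/ρ) = √(2·125000/908) = 16.6 m/s.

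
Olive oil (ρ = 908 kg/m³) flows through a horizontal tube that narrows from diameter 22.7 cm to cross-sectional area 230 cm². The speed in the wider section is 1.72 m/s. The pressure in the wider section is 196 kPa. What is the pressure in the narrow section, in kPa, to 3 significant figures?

P₂ = 193 kPa

The volume flow rate is constant, so v₂ = (A₁/A₂)v₁ = (405/230)·1.72 = 3.03 m/s.
The pipe is horizontal, so Bernoulli reduces to P₁ + ½ρv₁² = P₂ + ½ρv₂².
P₂ = P₁ − ½ρ(v₂² − v₁²) = 196000 − ½·908·(3.03² − 1.72²) = 196000 − 2820 = 193000 Pa.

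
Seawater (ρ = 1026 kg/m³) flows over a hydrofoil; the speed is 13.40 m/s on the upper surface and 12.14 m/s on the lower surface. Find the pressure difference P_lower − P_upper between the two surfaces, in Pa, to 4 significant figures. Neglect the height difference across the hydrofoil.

The pressure is lower where the speed is higher: ΔP = ½ρ(v_up² − v_low²).
ΔP = ½·1026·(13.40² − 12.14²) = 16510 Pa.

ΔP ≈ 16510 Pa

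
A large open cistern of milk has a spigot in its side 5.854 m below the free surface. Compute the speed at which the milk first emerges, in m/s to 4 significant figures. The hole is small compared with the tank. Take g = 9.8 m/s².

The surface is effectively still and both ends are open, so ½v² = gh and v = √(2·9.8·5.854) = 10.71 m/s.

v ≈ 10.71 m/s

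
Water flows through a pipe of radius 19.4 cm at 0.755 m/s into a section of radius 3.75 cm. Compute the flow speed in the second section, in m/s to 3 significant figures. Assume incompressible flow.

20.2 m/s

By continuity, v₂ = v₁·A₁/A₂ = 0.755·(1180/44.2) = 20.2 m/s.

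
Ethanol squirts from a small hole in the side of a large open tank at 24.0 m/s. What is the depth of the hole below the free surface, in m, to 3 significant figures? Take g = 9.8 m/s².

Torricelli: v = √(2gh), so h = v²/(2g).
h = 24.0²/(2·9.8) = 576/19.60 = 29.4 m.

29.4 m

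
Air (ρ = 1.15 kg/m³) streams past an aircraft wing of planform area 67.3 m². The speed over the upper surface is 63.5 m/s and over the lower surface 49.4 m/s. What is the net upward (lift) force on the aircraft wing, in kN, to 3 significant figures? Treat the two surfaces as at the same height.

From P + ½ρv² = const at equal height, P_low − P_up = ½ρ(v_up² − v_low²).
ΔP = ½·1.15·(63.5² − 49.4²) = 915 Pa.
Lift = ΔP · A = 915 × 67.3 = 61600 N.

61.6 kN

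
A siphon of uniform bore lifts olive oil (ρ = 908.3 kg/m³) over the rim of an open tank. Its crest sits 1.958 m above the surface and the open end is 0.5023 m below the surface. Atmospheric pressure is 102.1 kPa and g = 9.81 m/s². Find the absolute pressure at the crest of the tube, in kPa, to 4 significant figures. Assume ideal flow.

P_top ≈ 80.18 kPa

The outlet speed comes from Torricelli: v = √(2g·0.5023) = 3.139 m/s.
With constant cross-section the crest speed equals v; applying Bernoulli from the surface up to the crest, P_top = P_atm − ½ρv² − ρg·h_top.
P_top = 102100 − ½·908.3·3.139² − 908.3·9.81·1.958 = 80180 Pa.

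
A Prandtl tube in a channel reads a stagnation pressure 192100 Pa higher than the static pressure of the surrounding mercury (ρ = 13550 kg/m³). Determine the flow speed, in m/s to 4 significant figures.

v ≈ 5.325 m/s

At the stagnation point the flow is brought to rest, so Bernoulli gives P_stag − P_static = ½ρv².
v = √(2ΔP/ρ) = √(2·192100/13550) = 5.325 m/s.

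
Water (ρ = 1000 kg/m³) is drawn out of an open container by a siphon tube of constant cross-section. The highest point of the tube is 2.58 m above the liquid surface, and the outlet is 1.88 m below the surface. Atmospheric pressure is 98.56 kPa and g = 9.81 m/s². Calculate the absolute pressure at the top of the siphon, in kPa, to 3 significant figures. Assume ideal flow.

From the surface to the outlet (both open to atmosphere, surface at rest): v = √(2g·h_out) = √(2·9.81·1.88) = 6.07 m/s.
The bore is uniform, so the speed at the crest is the same v. Bernoulli surface→crest: P_atm = P_top + ½ρv² + ρg·h_top.
P_top = 98560 − ½·1000·6.07² − 1000·9.81·2.58 = 54800 Pa.

P_top = 54.8 kPa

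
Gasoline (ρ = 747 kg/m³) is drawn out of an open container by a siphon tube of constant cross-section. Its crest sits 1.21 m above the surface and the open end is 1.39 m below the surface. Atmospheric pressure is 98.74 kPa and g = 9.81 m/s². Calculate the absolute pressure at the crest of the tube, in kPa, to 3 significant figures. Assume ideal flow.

The outlet speed comes from Torricelli: v = √(2g·1.39) = 5.22 m/s.
The bore is uniform, so the speed at the crest is the same v. Bernoulli surface→crest: P_atm = P_top + ½ρv² + ρg·h_top.
P_top = 98740 − ½·747·5.22² − 747·9.81·1.21 = 79700 Pa.

79.7 kPa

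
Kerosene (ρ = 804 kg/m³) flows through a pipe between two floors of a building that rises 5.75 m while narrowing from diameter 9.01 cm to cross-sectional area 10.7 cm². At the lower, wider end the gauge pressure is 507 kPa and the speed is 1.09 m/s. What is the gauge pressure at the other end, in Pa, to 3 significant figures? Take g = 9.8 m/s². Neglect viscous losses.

P₂ ≈ 445000 Pa

Continuity gives A₁v₁ = A₂v₂, so v₂ = (63.8 cm²)/(10.7 cm²) × 1.09 m/s = 6.50 m/s.
Applying Bernoulli between the two ends and solving for P₂: P₂ = P₁ + ½ρ(v₁² − v₂²) − ρgΔh.
P₂ = 507000 + ½·804·(1.09² − 6.50²) − 804·9.8·(+5.75) = 507000 + (-16500) − (45300) = 445000 Pa.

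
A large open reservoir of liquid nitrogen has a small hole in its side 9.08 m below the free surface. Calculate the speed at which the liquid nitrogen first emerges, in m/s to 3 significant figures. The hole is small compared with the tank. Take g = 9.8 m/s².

v ≈ 13.3 m/s

With the surface at rest and both surface and jet at atmospheric pressure, Bernoulli gives ρg h = ½ρv², so v = √(2gh) = √(2·9.8·9.08) = 13.3 m/s.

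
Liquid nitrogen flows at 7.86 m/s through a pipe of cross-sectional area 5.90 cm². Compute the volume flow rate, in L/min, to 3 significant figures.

Q = A·v = 0.000590 m² × 7.86 m/s = 0.00464 m³/s.
Converting: 0.00464 m³/s × 60000 = 278 L/min.

278 L/min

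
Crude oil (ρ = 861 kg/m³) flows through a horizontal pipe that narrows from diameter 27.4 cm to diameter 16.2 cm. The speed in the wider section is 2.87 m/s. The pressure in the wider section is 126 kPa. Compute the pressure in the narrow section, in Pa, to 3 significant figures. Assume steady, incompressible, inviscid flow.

Mass conservation (A₁v₁ = A₂v₂) gives v₂ = 2.87 × 590/206 = 8.21 m/s.
Along the horizontal streamline, P + ½ρv² is constant.
P₂ = P₁ − ½ρ(v₂² − v₁²) = 126000 − ½·861·(8.21² − 2.87²) = 126000 − 25500 = 101000 Pa.

P₂ ≈ 101000 Pa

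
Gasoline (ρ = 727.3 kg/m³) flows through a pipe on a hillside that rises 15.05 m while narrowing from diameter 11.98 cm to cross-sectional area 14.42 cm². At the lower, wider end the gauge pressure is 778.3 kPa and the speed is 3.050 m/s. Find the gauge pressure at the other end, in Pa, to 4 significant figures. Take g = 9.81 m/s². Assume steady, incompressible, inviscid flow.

Mass conservation (A₁v₁ = A₂v₂) gives v₂ = 3.050 × 112.7/14.42 = 23.84 m/s.
Applying Bernoulli between the two ends and solving for P₂: P₂ = P₁ + ½ρ(v₁² − v₂²) − ρgΔh.
P₂ = 778300 + ½·727.3·(3.050² − 23.84²) − 727.3·9.81·(+15.05) = 778300 + (-203300) − (107400) = 467600 Pa.

P₂ ≈ 467600 Pa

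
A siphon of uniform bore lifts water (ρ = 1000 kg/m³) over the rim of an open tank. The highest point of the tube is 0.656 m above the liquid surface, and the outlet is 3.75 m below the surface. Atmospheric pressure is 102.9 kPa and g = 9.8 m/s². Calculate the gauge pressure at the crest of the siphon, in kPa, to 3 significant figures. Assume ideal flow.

P_gauge ≈ -43.2 kPa

Bernoulli surface→outlet gives ½v² = g·h_out, so v = √(2·9.8·3.75) = 8.57 m/s.
The bore is uniform, so the speed at the crest is the same v. Bernoulli surface→crest: P_atm = P_top + ½ρv² + ρg·h_top.
P_top = 102900 − ½·1000·8.57² − 1000·9.8·0.656 = 59700 Pa. So P_gauge = P_top − P_atm = -43200 Pa.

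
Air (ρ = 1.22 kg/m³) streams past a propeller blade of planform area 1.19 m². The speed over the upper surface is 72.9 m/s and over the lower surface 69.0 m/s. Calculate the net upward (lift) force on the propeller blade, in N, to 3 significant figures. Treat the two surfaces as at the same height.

The faster flow above has the lower pressure; Bernoulli (same height) gives ΔP = ½ρ(v_up² − v_low²).
ΔP = ½·1.22·(72.9² − 69.0²) = 338 Pa.
Lift = ΔP · A = 338 × 1.19 = 402 N.

F ≈ 402 N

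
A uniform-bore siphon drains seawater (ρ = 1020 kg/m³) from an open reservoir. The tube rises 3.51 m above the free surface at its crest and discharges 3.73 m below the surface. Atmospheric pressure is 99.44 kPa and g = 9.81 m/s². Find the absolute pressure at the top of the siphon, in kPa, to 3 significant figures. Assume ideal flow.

The outlet speed comes from Torricelli: v = √(2g·3.73) = 8.55 m/s.
The bore is uniform, so the speed at the crest is the same v. Bernoulli surface→crest: P_atm = P_top + ½ρv² + ρg·h_top.
P_top = 99440 − ½·1020·8.55² − 1020·9.81·3.51 = 27000 Pa.

P_top ≈ 27.0 kPa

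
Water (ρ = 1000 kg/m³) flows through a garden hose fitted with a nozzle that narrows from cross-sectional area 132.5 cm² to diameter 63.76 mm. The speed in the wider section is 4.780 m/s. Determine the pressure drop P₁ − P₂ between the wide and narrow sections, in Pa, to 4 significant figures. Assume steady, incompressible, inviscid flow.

The volume flow rate is constant, so v₂ = (A₁/A₂)v₁ = (132.5/31.93)·4.780 = 19.84 m/s.
Bernoulli (h₁ = h₂): P₁ − P₂ = ½ρ(v₂² − v₁²).
P₁ − P₂ = ½·1000·(19.84² − 4.780²) = ½·1000·370.6 = 185300 Pa.

185300 Pa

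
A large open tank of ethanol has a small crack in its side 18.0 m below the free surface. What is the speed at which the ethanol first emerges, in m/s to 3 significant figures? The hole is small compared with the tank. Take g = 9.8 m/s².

18.8 m/s

Torricelli's result v = √(2gh) gives v = √(2·9.8·18.0) = 18.8 m/s.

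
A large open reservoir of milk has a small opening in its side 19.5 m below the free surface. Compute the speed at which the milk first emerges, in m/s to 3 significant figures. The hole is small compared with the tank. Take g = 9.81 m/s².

Torricelli's result v = √(2gh) gives v = √(2·9.81·19.5) = 19.6 m/s.

19.6 m/s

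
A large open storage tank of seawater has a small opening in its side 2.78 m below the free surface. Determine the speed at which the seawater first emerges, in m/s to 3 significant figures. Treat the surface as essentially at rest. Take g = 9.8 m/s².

The surface is effectively still and both ends are open, so ½v² = gh and v = √(2·9.8·2.78) = 7.38 m/s.

v = 7.38 m/s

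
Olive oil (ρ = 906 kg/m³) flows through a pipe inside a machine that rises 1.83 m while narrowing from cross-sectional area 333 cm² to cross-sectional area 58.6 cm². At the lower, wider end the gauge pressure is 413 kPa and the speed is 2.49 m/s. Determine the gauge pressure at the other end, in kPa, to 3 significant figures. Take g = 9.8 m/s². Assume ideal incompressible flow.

P₂ ≈ 309 kPa

By continuity, v₂ = v₁·A₁/A₂ = 2.49·(333/58.6) = 14.1 m/s.
Energy conservation along the streamline gives P₂ = P₁ − ½ρ(v₂² − v₁²) − ρg(h₂ − h₁).
P₂ = 413000 + ½·906·(2.49² − 14.1²) − 906·9.8·(+1.83) = 413000 + (-87900) − (16200) = 309000 Pa.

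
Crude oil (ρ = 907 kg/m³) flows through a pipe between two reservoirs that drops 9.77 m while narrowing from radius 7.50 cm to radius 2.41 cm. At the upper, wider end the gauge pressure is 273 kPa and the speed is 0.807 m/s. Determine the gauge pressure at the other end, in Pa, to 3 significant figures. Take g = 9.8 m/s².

Continuity gives A₁v₁ = A₂v₂, so v₂ = (177 cm²)/(18.2 cm²) × 0.807 m/s = 7.82 m/s.
Energy conservation along the streamline gives P₂ = P₁ − ½ρ(v₂² − v₁²) − ρg(h₂ − h₁).
P₂ = 273000 + ½·907·(0.807² − 7.82²) − 907·9.8·(−9.77) = 273000 + (-27400) − (-86800) = 332000 Pa.

332000 Pa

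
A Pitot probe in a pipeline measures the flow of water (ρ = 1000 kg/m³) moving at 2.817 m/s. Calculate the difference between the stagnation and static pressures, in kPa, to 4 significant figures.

ΔP ≈ 3.968 kPa

The dynamic pressure equals the rise in static pressure at the stagnation point: ΔP = ½ρv².
ΔP = ½·1000·2.817² = 3968 Pa.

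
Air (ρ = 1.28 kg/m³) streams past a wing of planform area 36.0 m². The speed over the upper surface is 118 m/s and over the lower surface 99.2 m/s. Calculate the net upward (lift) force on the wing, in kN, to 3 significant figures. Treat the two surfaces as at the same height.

94.1 kN

The faster flow above has the lower pressure; Bernoulli (same height) gives ΔP = ½ρ(v_up² − v_low²).
ΔP = ½·1.28·(118² − 99.2²) = 2610 Pa.
Lift = ΔP · A = 2610 × 36.0 = 94100 N.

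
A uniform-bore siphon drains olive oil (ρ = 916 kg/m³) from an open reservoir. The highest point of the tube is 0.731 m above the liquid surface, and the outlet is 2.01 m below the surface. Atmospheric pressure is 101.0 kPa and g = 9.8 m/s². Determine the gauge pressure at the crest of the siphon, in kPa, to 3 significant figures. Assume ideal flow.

P_gauge = -24.6 kPa

Bernoulli surface→outlet gives ½v² = g·h_out, so v = √(2·9.8·2.01) = 6.28 m/s.
The bore is uniform, so the speed at the crest is the same v. Bernoulli surface→crest: P_atm = P_top + ½ρv² + ρg·h_top.
P_top = 101000 − ½·916·6.28² − 916·9.8·0.731 = 76400 Pa. So P_gauge = P_top − P_atm = -24600 Pa.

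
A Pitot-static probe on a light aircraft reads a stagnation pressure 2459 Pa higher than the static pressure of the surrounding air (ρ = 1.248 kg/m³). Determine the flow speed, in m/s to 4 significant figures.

At the stagnation point the flow is brought to rest, so Bernoulli gives P_stag − P_static = ½ρv².
v = √(2ΔP/ρ) = √(2·2459/1.248) = 62.78 m/s.

v ≈ 62.78 m/s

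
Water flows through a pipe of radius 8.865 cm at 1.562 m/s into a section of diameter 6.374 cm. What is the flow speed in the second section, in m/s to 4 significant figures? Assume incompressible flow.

Mass conservation (A₁v₁ = A₂v₂) gives v₂ = 1.562 × 246.9/31.91 = 12.09 m/s.

12.09 m/s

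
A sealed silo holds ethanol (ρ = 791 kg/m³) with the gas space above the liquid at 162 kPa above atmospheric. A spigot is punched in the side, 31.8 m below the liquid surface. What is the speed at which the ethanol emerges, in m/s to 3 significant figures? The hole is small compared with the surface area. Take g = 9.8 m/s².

v = 32.1 m/s

Take point 1 at the surface (v₁ ≈ 0) and point 2 at the hole (at atmospheric pressure). Bernoulli: P₁ + ρg h = P_atm + ½ρv₂².
With P₁ − P_atm = 162000 Pa, v₂ = √(2gh + 2ΔP/ρ) = √(2·9.8·31.8 + 2·162000/791) = 32.1 m/s.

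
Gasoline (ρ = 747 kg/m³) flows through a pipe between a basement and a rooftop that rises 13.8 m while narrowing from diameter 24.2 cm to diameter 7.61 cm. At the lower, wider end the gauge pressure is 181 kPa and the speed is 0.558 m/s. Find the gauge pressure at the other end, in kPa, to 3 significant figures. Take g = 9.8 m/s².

Continuity gives A₁v₁ = A₂v₂, so v₂ = (460 cm²)/(45.5 cm²) × 0.558 m/s = 5.64 m/s.
Applying Bernoulli between the two ends and solving for P₂: P₂ = P₁ + ½ρ(v₁² − v₂²) − ρgΔh.
P₂ = 181000 + ½·747·(0.558² − 5.64²) − 747·9.8·(+13.8) = 181000 + (-11800) − (101000) = 68200 Pa.

P₂ = 68.2 kPa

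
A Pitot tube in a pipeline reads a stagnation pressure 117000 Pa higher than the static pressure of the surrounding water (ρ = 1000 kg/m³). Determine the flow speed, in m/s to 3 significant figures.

At the stagnation point the flow is brought to rest, so Bernoulli gives P_stag − P_static = ½ρv².
v = √(2ΔP/ρ) = √(2·117000/1000) = 15.3 m/s.

15.3 m/s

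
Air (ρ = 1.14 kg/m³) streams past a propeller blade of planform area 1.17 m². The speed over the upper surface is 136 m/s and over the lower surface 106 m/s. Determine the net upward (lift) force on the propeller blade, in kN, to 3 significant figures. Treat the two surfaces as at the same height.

From P + ½ρv² = const at equal height, P_low − P_up = ½ρ(v_up² − v_low²).
ΔP = ½·1.14·(136² − 106²) = 4140 Pa.
Lift = ΔP · A = 4140 × 1.17 = 4840 N.

F ≈ 4.84 kN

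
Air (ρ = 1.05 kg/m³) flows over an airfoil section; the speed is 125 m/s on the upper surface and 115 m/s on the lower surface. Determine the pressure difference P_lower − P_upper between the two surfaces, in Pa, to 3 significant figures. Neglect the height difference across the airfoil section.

With negligible Δh, P + ½ρv² is constant, so P_low − P_up = ½ρ(v_up² − v_low²).
ΔP = ½·1.05·(125² − 115²) = 1260 Pa.

ΔP = 1260 Pa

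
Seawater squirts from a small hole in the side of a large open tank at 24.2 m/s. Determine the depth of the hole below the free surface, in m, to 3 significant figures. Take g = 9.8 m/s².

h ≈ 29.9 m

For a small hole in a large open tank, ½v² = gh, giving h = v²/(2g).
h = 24.2²/(2·9.8) = 586/19.60 = 29.9 m.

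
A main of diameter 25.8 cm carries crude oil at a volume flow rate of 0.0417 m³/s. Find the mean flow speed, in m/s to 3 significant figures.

Q = 0.0417 m³/s = 0.0417 m³/s.
v = Q/A = 0.0417 / 0.0523 = 0.798 m/s.

v ≈ 0.798 m/s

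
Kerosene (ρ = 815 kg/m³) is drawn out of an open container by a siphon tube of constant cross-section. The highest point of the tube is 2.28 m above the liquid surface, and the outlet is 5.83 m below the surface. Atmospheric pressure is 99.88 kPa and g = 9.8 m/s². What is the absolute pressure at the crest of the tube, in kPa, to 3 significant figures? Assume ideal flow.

From the surface to the outlet (both open to atmosphere, surface at rest): v = √(2g·h_out) = √(2·9.8·5.83) = 10.7 m/s.
The bore is uniform, so the speed at the crest is the same v. Bernoulli surface→crest: P_atm = P_top + ½ρv² + ρg·h_top.
P_top = 99880 − ½·815·10.7² − 815·9.8·2.28 = 35100 Pa.

P_top ≈ 35.1 kPa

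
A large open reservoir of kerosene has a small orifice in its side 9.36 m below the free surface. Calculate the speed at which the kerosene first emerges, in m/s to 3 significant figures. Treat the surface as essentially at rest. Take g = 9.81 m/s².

The surface is effectively still and both ends are open, so ½v² = gh and v = √(2·9.81·9.36) = 13.6 m/s.

v ≈ 13.6 m/s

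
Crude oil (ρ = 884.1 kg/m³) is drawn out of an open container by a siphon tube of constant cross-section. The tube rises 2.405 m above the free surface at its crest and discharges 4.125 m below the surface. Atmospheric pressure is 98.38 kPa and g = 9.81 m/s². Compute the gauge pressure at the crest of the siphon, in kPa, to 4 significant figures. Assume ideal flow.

P_gauge ≈ -56.63 kPa

From the surface to the outlet (both open to atmosphere, surface at rest): v = √(2g·h_out) = √(2·9.81·4.125) = 8.996 m/s.
Continuity keeps v the same throughout the tube; from surface to crest, P_atm + 0 = P_top + ½ρv² + ρg·h_top.
P_top = 98380 − ½·884.1·8.996² − 884.1·9.81·2.405 = 41750 Pa. So P_gauge = P_top − P_atm = -56630 Pa.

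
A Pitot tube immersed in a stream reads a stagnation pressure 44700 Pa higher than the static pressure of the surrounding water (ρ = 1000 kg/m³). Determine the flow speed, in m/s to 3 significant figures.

9.46 m/s

Bernoulli between the free stream and the stagnation point: ½ρv² = P_stag − P_static.
v = √(2ΔP/ρ) = √(2·44700/1000) = 9.46 m/s.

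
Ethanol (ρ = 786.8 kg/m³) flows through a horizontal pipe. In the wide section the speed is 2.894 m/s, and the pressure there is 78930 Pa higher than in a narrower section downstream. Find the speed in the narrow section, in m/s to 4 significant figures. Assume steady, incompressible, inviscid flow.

With h₁ = h₂, rearranging Bernoulli gives v₂ = √(v₁² + 2ΔP/ρ).
v₂ = √(2.894² + 2·78930/786.8) = √(8.375 + 200.6) = 14.46 m/s.

v₂ = 14.46 m/s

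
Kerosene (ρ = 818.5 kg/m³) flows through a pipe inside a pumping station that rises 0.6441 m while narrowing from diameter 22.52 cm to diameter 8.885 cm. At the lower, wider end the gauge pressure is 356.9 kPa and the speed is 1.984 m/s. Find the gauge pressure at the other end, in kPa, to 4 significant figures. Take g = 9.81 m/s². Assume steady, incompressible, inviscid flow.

286.9 kPa

Mass conservation (A₁v₁ = A₂v₂) gives v₂ = 1.984 × 398.3/62.00 = 12.75 m/s.
Bernoulli: P₁ + ½ρv₁² + ρg h₁ = P₂ + ½ρv₂² + ρg h₂, so P₂ = P₁ + ½ρ(v₁² − v₂²) − ρg(h₂ − h₁).
P₂ = 356900 + ½·818.5·(1.984² − 12.75²) − 818.5·9.81·(+0.6441) = 356900 + (-64870) − (5172) = 286900 Pa.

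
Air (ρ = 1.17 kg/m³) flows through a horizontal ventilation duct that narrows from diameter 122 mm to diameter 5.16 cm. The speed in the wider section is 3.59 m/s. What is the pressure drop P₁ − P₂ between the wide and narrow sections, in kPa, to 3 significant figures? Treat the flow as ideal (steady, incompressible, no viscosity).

ΔP ≈ 0.228 kPa

Mass conservation (A₁v₁ = A₂v₂) gives v₂ = 3.59 × 117/20.9 = 20.1 m/s.
Along the horizontal streamline, P + ½ρv² is constant.
P₁ − P₂ = ½·1.17·(20.1² − 3.59²) = ½·1.17·390 = 228 Pa.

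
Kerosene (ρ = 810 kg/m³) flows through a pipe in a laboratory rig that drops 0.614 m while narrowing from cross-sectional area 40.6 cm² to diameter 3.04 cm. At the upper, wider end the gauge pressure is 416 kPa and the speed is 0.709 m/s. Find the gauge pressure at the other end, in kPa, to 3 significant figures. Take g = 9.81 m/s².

415 kPa

Continuity gives A₁v₁ = A₂v₂, so v₂ = (40.6 cm²)/(7.26 cm²) × 0.709 m/s = 3.97 m/s.
Applying Bernoulli between the two ends and solving for P₂: P₂ = P₁ + ½ρ(v₁² − v₂²) − ρgΔh.
P₂ = 416000 + ½·810·(0.709² − 3.97²) − 810·9.81·(−0.614) = 416000 + (-6170) − (-4880) = 415000 Pa.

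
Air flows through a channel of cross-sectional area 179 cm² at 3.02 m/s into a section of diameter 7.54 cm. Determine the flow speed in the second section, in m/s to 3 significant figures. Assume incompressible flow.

The volume flow rate is constant, so v₂ = (A₁/A₂)v₁ = (179/44.7)·3.02 = 12.1 m/s.

v₂ = 12.1 m/s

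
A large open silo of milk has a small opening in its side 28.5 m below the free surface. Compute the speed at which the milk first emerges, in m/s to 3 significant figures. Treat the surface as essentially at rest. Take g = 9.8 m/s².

v = 23.6 m/s

Torricelli's result v = √(2gh) gives v = √(2·9.8·28.5) = 23.6 m/s.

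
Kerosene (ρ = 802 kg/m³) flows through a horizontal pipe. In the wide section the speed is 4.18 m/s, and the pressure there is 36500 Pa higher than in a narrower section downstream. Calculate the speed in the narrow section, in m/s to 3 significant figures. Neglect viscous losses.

10.4 m/s

With h₁ = h₂, rearranging Bernoulli gives v₂ = √(v₁² + 2ΔP/ρ).
v₂ = √(4.18² + 2·36500/802) = √(17.5 + 91.0) = 10.4 m/s.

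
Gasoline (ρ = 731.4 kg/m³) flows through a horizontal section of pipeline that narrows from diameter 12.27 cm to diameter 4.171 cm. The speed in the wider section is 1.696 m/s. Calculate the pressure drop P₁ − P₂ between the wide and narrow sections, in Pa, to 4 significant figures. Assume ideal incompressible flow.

Mass conservation (A₁v₁ = A₂v₂) gives v₂ = 1.696 × 118.2/13.66 = 14.68 m/s.
With no height change, Bernoulli's equation is P₁ + ½ρv₁² = P₂ + ½ρv₂².
P₁ − P₂ = ½·731.4·(14.68² − 1.696²) = ½·731.4·212.5 = 77720 Pa.

ΔP ≈ 77720 Pa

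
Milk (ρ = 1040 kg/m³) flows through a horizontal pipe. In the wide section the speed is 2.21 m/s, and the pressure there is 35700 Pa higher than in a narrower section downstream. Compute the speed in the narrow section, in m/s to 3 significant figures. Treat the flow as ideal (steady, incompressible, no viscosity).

v₂ ≈ 8.58 m/s

Along the level pipe P + ½ρv² is conserved, hence v₂² = v₁² + 2(P₁ − P₂)/ρ.
v₂ = √(2.21² + 2·35700/1040) = √(4.88 + 68.7) = 8.58 m/s.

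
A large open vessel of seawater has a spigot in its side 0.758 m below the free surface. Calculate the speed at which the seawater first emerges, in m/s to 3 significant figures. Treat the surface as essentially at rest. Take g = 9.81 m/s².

Torricelli's result v = √(2gh) gives v = √(2·9.81·0.758) = 3.86 m/s.

v ≈ 3.86 m/s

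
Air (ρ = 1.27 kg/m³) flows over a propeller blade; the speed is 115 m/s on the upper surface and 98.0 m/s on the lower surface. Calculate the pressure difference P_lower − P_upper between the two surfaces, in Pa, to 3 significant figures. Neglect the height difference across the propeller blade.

ΔP ≈ 2300 Pa

The pressure is lower where the speed is higher: ΔP = ½ρ(v_up² − v_low²).
ΔP = ½·1.27·(115² − 98.0²) = 2300 Pa.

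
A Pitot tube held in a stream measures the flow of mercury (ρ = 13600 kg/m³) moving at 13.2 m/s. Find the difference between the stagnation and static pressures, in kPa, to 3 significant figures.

ΔP ≈ 1180 kPa

At the stagnation point the flow is brought to rest, so Bernoulli gives P_stag − P_static = ½ρv².
ΔP = ½·13600·13.2² = 1180000 Pa.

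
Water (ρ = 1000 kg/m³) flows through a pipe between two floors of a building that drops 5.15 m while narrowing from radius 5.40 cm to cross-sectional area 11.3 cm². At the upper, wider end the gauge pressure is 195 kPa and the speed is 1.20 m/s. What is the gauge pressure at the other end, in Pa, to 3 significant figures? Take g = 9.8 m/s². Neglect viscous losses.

199000 Pa

By continuity, v₂ = v₁·A₁/A₂ = 1.20·(91.6/11.3) = 9.73 m/s.
Applying Bernoulli between the two ends and solving for P₂: P₂ = P₁ + ½ρ(v₁² − v₂²) − ρgΔh.
P₂ = 195000 + ½·1000·(1.20² − 9.73²) − 1000·9.8·(−5.15) = 195000 + (-46600) − (-50500) = 199000 Pa.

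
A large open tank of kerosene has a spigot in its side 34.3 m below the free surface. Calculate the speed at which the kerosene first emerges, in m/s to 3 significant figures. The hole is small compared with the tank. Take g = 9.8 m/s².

Torricelli's result v = √(2gh) gives v = √(2·9.8·34.3) = 25.9 m/s.

v ≈ 25.9 m/s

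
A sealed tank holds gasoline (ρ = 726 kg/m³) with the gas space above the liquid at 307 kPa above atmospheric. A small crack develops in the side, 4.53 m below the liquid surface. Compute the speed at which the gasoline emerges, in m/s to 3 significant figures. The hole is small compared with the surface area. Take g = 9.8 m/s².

Take point 1 at the surface (v₁ ≈ 0) and point 2 at the hole (at atmospheric pressure). Bernoulli: P₁ + ρg h = P_atm + ½ρv₂².
With P₁ − P_atm = 307000 Pa, v₂ = √(2gh + 2ΔP/ρ) = √(2·9.8·4.53 + 2·307000/726) = 30.6 m/s.

v ≈ 30.6 m/s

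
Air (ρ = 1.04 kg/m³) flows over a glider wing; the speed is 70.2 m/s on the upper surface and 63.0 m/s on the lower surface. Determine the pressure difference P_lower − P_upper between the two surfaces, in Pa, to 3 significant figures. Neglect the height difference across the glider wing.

Bernoulli (same height): P_lower − P_upper = ½ρ(v_upper² − v_lower²).
ΔP = ½·1.04·(70.2² − 63.0²) = 499 Pa.

ΔP ≈ 499 Pa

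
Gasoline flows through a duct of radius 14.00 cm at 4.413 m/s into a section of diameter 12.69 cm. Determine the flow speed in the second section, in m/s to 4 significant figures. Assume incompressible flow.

By continuity, v₂ = v₁·A₁/A₂ = 4.413·(615.8/126.5) = 21.48 m/s.

v₂ = 21.48 m/s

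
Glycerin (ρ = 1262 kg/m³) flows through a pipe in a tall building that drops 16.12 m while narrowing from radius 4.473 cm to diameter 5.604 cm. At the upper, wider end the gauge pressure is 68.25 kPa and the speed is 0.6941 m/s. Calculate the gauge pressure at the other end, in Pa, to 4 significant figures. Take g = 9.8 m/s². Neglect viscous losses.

P₂ ≈ 265900 Pa

The volume flow rate is constant, so v₂ = (A₁/A₂)v₁ = (62.86/24.67)·0.6941 = 1.769 m/s.
Energy conservation along the streamline gives P₂ = P₁ − ½ρ(v₂² − v₁²) − ρg(h₂ − h₁).
P₂ = 68250 + ½·1262·(0.6941² − 1.769²) − 1262·9.8·(−16.12) = 68250 + (-1670) − (-199400) = 265900 Pa.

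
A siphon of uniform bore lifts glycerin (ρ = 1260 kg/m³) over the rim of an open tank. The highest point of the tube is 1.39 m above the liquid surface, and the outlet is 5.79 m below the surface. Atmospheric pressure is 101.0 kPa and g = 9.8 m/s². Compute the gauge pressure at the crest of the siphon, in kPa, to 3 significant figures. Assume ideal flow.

P_gauge = -88.7 kPa

From the surface to the outlet (both open to atmosphere, surface at rest): v = √(2g·h_out) = √(2·9.8·5.79) = 10.7 m/s.
Continuity keeps v the same throughout the tube; from surface to crest, P_atm + 0 = P_top + ½ρv² + ρg·h_top.
P_top = 101000 − ½·1260·10.7² − 1260·9.8·1.39 = 12300 Pa. So P_gauge = P_top − P_atm = -88700 Pa.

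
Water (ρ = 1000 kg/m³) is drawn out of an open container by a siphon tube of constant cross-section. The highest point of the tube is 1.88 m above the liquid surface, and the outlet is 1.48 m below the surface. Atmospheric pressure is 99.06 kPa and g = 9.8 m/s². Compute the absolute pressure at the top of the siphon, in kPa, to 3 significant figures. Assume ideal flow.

P_top = 66.1 kPa

From the surface to the outlet (both open to atmosphere, surface at rest): v = √(2g·h_out) = √(2·9.8·1.48) = 5.39 m/s.
Continuity keeps v the same throughout the tube; from surface to crest, P_atm + 0 = P_top + ½ρv² + ρg·h_top.
P_top = 99060 − ½·1000·5.39² − 1000·9.8·1.88 = 66100 Pa.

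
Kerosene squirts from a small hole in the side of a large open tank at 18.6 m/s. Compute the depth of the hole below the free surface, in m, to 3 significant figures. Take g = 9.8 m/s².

Torricelli: v = √(2gh), so h = v²/(2g).
h = 18.6²/(2·9.8) = 346/19.60 = 17.7 m.

h ≈ 17.7 m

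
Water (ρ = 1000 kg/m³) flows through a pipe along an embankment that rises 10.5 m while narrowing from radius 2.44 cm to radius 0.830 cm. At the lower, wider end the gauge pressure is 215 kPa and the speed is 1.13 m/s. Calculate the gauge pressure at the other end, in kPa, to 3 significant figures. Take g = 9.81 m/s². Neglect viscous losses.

P₂ ≈ 64.9 kPa

Mass conservation (A₁v₁ = A₂v₂) gives v₂ = 1.13 × 18.7/2.16 = 9.77 m/s.
Bernoulli: P₁ + ½ρv₁² + ρg h₁ = P₂ + ½ρv₂² + ρg h₂, so P₂ = P₁ + ½ρ(v₁² − v₂²) − ρg(h₂ − h₁).
P₂ = 215000 + ½·1000·(1.13² − 9.77²) − 1000·9.81·(+10.5) = 215000 + (-47000) − (103000) = 64900 Pa.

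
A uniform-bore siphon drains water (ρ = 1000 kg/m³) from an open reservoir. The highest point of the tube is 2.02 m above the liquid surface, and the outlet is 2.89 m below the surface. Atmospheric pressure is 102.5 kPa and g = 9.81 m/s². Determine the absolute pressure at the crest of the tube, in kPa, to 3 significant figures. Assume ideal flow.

From the surface to the outlet (both open to atmosphere, surface at rest): v = √(2g·h_out) = √(2·9.81·2.89) = 7.53 m/s.
The bore is uniform, so the speed at the crest is the same v. Bernoulli surface→crest: P_atm = P_top + ½ρv² + ρg·h_top.
P_top = 102500 − ½·1000·7.53² − 1000·9.81·2.02 = 54300 Pa.

54.3 kPa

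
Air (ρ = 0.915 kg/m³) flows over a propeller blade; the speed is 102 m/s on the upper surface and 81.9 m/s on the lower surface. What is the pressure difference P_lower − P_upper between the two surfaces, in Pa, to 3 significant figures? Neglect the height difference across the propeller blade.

With negligible Δh, P + ½ρv² is constant, so P_low − P_up = ½ρ(v_up² − v_low²).
ΔP = ½·0.915·(102² − 81.9²) = 1690 Pa.

ΔP ≈ 1690 Pa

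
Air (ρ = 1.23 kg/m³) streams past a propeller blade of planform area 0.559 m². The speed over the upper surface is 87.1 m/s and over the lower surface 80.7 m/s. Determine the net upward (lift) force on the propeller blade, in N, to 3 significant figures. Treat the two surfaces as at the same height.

F = 369 N

From P + ½ρv² = const at equal height, P_low − P_up = ½ρ(v_up² − v_low²).
ΔP = ½·1.23·(87.1² − 80.7²) = 660 Pa.
Lift = ΔP · A = 660 × 0.559 = 369 N.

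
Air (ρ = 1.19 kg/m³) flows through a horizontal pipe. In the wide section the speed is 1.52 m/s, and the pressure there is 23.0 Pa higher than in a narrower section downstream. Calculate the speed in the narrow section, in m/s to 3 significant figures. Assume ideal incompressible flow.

6.40 m/s

With h₁ = h₂, rearranging Bernoulli gives v₂ = √(v₁² + 2ΔP/ρ).
v₂ = √(1.52² + 2·23.0/1.19) = √(2.31 + 38.7) = 6.40 m/s.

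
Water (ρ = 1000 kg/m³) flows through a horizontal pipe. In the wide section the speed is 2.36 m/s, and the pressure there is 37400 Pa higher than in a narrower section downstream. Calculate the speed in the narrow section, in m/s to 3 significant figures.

8.96 m/s

With h₁ = h₂, rearranging Bernoulli gives v₂ = √(v₁² + 2ΔP/ρ).
v₂ = √(2.36² + 2·37400/1000) = √(5.57 + 74.8) = 8.96 m/s.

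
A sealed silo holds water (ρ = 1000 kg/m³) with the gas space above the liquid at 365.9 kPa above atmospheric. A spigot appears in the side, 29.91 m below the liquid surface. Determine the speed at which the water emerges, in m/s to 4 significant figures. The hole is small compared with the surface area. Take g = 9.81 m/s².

Take point 1 at the surface (v₁ ≈ 0) and point 2 at the hole (at atmospheric pressure). Bernoulli: P₁ + ρg h = P_atm + ½ρv₂².
With P₁ − P_atm = 365900 Pa, v₂ = √(2gh + 2ΔP/ρ) = √(2·9.81·29.91 + 2·365900/1000) = 36.31 m/s.

36.31 m/s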